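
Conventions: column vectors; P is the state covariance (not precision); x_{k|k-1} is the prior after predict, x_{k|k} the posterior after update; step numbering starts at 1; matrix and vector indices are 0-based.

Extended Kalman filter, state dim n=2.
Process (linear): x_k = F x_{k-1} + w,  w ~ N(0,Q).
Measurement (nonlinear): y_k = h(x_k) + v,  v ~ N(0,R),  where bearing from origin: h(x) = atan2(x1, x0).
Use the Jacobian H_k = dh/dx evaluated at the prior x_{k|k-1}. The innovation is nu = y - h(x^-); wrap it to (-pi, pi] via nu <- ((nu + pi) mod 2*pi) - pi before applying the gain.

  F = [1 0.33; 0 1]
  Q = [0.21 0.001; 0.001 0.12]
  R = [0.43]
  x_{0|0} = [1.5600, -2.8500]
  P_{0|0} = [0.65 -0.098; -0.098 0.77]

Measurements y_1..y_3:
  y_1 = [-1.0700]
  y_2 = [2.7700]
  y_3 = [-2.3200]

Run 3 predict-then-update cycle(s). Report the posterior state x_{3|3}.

step 1: x^-=[0.6195, -2.8500]  P^-=[0.8792 0.1571; 0.1571 0.8900]  H_jac=[0.3350 0.0728]  S=[0.5411]  K=[0.5655; 0.2171]  nu=[0.2868]  x^+=[0.7817, -2.7878]  P^+=[0.7061 0.0907; 0.0907 0.8645]
step 2: x^-=[-0.1383, -2.7878]  P^-=[1.0701 0.3770; 0.3770 0.9845]  H_jac=[0.3578 -0.0177]  S=[0.5625]  K=[0.6688; 0.2087]  nu=[-1.8928]  x^+=[-1.4042, -3.1828]  P^+=[0.8185 0.2984; 0.2984 0.9600]
step 3: x^-=[-2.4545, -3.1828]  P^-=[1.3300 0.6162; 0.6162 1.0800]  H_jac=[0.1970 -0.1519]  S=[0.4697]  K=[0.3586; -0.0909]  nu=[-0.0923]  x^+=[-2.4876, -3.1744]  P^+=[1.2696 0.6315; 0.6315 1.0761]

x_post = [-2.4876, -3.1744]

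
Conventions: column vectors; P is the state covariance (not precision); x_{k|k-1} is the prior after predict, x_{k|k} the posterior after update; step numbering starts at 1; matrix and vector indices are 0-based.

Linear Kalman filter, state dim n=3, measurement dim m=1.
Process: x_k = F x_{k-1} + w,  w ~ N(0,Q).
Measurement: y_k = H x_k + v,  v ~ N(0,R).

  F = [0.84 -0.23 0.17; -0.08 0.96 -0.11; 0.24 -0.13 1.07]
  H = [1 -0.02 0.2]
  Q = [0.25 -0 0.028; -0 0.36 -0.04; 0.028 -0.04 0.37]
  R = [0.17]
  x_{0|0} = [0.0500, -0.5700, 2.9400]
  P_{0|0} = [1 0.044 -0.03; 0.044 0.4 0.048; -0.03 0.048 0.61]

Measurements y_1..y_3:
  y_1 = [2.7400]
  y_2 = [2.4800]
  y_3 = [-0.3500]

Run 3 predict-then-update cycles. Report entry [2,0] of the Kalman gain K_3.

step 1: x^-=[0.6729, -0.8746, 3.2319]  P^-=[0.9651 -0.1184 0.3042; -0.1184 0.7250 -0.1170; 0.3042 -0.1170 1.1012]  S=[1.3068]  K=[0.7869; -0.1196; 0.4031]  nu=[1.4032]  x^+=[1.7771, -1.0424, 3.7976]  P^+=[0.1559 0.0046 -0.1103; 0.0046 0.7063 -0.0540; -0.1103 -0.0540 0.8889]
step 2: x^-=[2.3781, -1.5606, 4.6254]  P^-=[0.3940 -0.1777 0.1523; -0.1777 1.0314 -0.2785; 0.1523 -0.2785 1.3666]  S=[0.6894]  K=[0.6209; -0.3686; 0.6255]  nu=[-0.8544]  x^+=[1.8476, -1.2457, 4.0910]  P^+=[0.1282 -0.0200 -0.1154; -0.0200 0.9378 -0.1196; -0.1154 -0.1196 1.0969]
step 3: x^-=[2.5340, -1.7937, 4.9827]  P^-=[0.4059 -0.2630 0.2083; -0.2630 1.2646 -0.4050; 0.2083 -0.4050 1.6243]  S=[0.7385]  K=[0.6132; -0.5001; 0.7330]  nu=[-3.9164]  x^+=[0.1324, 0.1647, 2.1121]  P^+=[0.1282 -0.0365 -0.1236; -0.0365 1.0800 -0.1343; -0.1236 -0.1343 1.2276]

K[2,0] = 0.7330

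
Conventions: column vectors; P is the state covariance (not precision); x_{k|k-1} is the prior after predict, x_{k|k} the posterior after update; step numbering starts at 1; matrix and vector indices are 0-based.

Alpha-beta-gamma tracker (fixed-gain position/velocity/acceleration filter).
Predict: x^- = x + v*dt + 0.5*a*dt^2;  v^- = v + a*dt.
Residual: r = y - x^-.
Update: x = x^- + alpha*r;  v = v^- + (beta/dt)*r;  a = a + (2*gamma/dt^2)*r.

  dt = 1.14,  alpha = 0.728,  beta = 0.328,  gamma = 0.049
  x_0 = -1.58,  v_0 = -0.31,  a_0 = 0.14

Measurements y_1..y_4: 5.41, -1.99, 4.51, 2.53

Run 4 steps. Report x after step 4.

x_post = 3.3405

step 1: x_pred=-1.8424  r=7.2524  x^+=3.4373  v^+=1.9363  a^+=0.6869
step 2: x_pred=6.0910  r=-8.0810  x^+=0.2080  v^+=0.3943  a^+=0.0775
step 3: x_pred=0.7079  r=3.8021  x^+=3.4758  v^+=1.5766  a^+=0.3642
step 4: x_pred=5.5098  r=-2.9798  x^+=3.3405  v^+=1.1345  a^+=0.1395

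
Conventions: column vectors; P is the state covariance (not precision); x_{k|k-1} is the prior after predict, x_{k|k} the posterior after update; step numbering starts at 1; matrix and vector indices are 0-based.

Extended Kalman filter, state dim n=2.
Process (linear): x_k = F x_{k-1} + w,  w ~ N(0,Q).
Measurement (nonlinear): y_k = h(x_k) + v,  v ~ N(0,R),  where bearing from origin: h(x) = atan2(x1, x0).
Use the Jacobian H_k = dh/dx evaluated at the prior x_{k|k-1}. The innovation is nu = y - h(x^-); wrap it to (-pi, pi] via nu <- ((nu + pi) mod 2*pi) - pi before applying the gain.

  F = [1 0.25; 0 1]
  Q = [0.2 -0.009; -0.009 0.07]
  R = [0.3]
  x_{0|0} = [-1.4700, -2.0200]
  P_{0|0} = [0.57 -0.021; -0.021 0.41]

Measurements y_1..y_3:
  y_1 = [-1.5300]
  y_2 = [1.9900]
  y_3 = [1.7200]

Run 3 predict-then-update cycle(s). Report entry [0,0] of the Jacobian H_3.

H_jac[0,0] = 0.1143

step 1: x^-=[-1.9750, -2.0200]  P^-=[0.7851 0.0725; 0.0725 0.4800]  H_jac=[0.2531 -0.2475]  S=[0.3706]  K=[0.4878; -0.2710]  nu=[0.8149]  x^+=[-1.5775, -2.2408]  P^+=[0.6969 0.1215; 0.1215 0.4528]
step 2: x^-=[-2.1377, -2.2408]  P^-=[0.9860 0.2257; 0.2257 0.5228]  H_jac=[0.2336 -0.2229]  S=[0.3563]  K=[0.5054; -0.1790]  nu=[-1.9605]  x^+=[-3.1285, -1.8898]  P^+=[0.8950 0.2579; 0.2579 0.5114]
step 3: x^-=[-3.6010, -1.8898]  P^-=[1.2559 0.3768; 0.3768 0.5814]  H_jac=[0.1143 -0.2177]  S=[0.3252]  K=[0.1890; -0.2568]  nu=[-1.9049]  x^+=[-3.9611, -1.4005]  P^+=[1.2443 0.3926; 0.3926 0.5599]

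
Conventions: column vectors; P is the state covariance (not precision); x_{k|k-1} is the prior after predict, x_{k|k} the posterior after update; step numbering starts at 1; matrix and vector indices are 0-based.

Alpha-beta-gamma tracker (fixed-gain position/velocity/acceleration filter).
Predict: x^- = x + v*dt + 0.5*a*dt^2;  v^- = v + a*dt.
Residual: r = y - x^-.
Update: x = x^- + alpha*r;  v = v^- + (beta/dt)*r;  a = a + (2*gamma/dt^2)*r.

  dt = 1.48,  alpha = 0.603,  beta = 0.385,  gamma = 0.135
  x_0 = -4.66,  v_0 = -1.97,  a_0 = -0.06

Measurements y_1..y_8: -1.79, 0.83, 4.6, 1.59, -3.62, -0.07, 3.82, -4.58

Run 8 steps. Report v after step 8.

v_post = -3.5801

step 1: x_pred=-7.6413  r=5.8513  x^+=-4.1130  v^+=-0.5367  a^+=0.6613
step 2: x_pred=-4.1830  r=5.0130  x^+=-1.1602  v^+=1.7461  a^+=1.2792
step 3: x_pred=2.8250  r=1.7750  x^+=3.8953  v^+=4.1010  a^+=1.4980
step 4: x_pred=11.6054  r=-10.0154  x^+=5.5661  v^+=3.7127  a^+=0.2634
step 5: x_pred=11.3494  r=-14.9694  x^+=2.3229  v^+=0.2085  a^+=-1.5818
step 6: x_pred=0.8991  r=-0.9691  x^+=0.3147  v^+=-2.3846  a^+=-1.7012
step 7: x_pred=-5.0777  r=8.8977  x^+=0.2876  v^+=-2.5878  a^+=-0.6044
step 8: x_pred=-4.2043  r=-0.3757  x^+=-4.4309  v^+=-3.5801  a^+=-0.6508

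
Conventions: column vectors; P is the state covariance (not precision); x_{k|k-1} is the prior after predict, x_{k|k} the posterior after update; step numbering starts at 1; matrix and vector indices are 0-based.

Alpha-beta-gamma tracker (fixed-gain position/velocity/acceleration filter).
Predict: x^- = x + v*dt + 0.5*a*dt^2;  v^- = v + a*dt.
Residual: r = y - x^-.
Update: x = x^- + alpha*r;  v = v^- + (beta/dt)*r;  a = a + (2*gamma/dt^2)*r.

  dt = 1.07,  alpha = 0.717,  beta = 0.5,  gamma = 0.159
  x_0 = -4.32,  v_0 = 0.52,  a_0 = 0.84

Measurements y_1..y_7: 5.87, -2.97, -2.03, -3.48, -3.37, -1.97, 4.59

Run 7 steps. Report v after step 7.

v_post = 4.0797

step 1: x_pred=-3.2827  r=9.1527  x^+=3.2798  v^+=5.6958  a^+=3.3822
step 2: x_pred=11.3104  r=-14.2804  x^+=1.0714  v^+=2.6417  a^+=-0.5842
step 3: x_pred=3.5635  r=-5.5935  x^+=-0.4470  v^+=-0.5972  a^+=-2.1378
step 4: x_pred=-2.3099  r=-1.1701  x^+=-3.1489  v^+=-3.4315  a^+=-2.4628
step 5: x_pred=-8.2304  r=4.8604  x^+=-4.7455  v^+=-3.7955  a^+=-1.1128
step 6: x_pred=-9.4437  r=7.4737  x^+=-4.0851  v^+=-1.4938  a^+=0.9630
step 7: x_pred=-5.1322  r=9.7222  x^+=1.8386  v^+=4.0797  a^+=3.6634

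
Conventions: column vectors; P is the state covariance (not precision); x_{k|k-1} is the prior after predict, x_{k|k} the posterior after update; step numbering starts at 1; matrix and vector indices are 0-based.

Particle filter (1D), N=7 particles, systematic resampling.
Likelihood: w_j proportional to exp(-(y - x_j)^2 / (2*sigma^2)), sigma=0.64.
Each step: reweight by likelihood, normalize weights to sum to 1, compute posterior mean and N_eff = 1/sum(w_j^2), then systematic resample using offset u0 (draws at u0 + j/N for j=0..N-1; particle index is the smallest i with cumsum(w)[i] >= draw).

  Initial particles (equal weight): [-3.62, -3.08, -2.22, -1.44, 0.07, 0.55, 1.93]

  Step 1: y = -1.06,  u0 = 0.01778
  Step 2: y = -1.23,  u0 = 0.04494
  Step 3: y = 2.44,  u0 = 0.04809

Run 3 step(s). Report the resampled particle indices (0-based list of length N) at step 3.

resampled_idx = [1, 2, 3, 3, 4, 5, 6]

step 1: w=[0.0003, 0.0053, 0.1498, 0.6490, 0.1629, 0.0327, 0.0000]  mean=-1.2550  Neff=2.1217  idx=[2, 3, 3, 3, 3, 3, 4]
step 2: w=[0.0585, 0.1834, 0.1834, 0.1834, 0.1834, 0.1834, 0.0246]  mean=-1.4485  Neff=5.8082  idx=[0, 1, 2, 3, 4, 4, 5]
step 3: w=[0.0000, 0.1667, 0.1667, 0.1667, 0.1667, 0.1667, 0.1667]  mean=-1.4400  Neff=6.0006  idx=[1, 2, 3, 3, 4, 5, 6]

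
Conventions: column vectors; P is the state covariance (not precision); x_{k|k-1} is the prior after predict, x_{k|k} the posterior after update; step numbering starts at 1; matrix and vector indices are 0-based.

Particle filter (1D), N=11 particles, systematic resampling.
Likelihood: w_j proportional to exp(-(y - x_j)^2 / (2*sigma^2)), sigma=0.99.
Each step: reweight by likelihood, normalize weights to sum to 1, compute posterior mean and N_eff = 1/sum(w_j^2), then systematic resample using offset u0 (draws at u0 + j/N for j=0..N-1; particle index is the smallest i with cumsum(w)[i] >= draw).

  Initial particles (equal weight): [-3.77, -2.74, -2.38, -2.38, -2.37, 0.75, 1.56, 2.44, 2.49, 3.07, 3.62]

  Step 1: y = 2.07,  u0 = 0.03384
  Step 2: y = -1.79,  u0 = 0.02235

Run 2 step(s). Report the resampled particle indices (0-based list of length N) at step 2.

resampled_idx = [0, 0, 0, 0, 0, 0, 0, 0, 0, 1, 3]

step 1: w=[0.0000, 0.0000, 0.0000, 0.0000, 0.0000, 0.1021, 0.2174, 0.2315, 0.2269, 0.1491, 0.0729]  mean=2.2673  Neff=5.2535  idx=[5, 6, 6, 6, 7, 7, 8, 8, 8, 9, 10]
step 2: w=[0.7836, 0.0687, 0.0687, 0.0687, 0.0023, 0.0023, 0.0018, 0.0018, 0.0018, 0.0001, 0.0000]  mean=0.9346  Neff=1.5917  idx=[0, 0, 0, 0, 0, 0, 0, 0, 0, 1, 3]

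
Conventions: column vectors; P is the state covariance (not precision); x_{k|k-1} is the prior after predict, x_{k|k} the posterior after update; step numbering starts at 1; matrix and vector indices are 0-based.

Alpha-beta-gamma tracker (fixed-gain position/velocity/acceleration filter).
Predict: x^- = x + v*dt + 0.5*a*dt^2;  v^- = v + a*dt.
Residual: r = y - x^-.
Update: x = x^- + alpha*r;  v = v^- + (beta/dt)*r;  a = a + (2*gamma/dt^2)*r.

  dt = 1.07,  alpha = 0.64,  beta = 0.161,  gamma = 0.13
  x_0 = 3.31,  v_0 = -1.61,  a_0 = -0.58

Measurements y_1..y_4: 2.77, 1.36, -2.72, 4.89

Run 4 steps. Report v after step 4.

v_post = -0.9881

step 1: x_pred=1.2553  r=1.5147  x^+=2.2247  v^+=-2.0027  a^+=-0.2360
step 2: x_pred=-0.0533  r=1.4133  x^+=0.8512  v^+=-2.0426  a^+=0.0849
step 3: x_pred=-1.2857  r=-1.4343  x^+=-2.2037  v^+=-2.1675  a^+=-0.2408
step 4: x_pred=-4.6607  r=9.5507  x^+=1.4517  v^+=-0.9881  a^+=1.9281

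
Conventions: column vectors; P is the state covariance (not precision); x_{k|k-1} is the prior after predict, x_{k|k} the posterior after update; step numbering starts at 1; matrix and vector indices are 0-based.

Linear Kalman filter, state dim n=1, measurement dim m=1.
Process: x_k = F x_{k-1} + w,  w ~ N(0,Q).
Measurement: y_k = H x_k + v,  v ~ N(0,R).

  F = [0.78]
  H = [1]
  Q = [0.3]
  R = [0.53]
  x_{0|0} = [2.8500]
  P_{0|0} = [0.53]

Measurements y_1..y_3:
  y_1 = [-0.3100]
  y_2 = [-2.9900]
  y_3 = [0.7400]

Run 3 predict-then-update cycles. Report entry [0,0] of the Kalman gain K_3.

K[0,0] = 0.4604

step 1: x^-=[2.2230]  P^-=[0.6225]  S=[1.1525]  K=[0.5401]  nu=[-2.5330]  x^+=[0.8549]  P^+=[0.2863]
step 2: x^-=[0.6668]  P^-=[0.4742]  S=[1.0042]  K=[0.4722]  nu=[-3.6568]  x^+=[-1.0599]  P^+=[0.2503]
step 3: x^-=[-0.8267]  P^-=[0.4523]  S=[0.9823]  K=[0.4604]  nu=[1.5667]  x^+=[-0.1054]  P^+=[0.2440]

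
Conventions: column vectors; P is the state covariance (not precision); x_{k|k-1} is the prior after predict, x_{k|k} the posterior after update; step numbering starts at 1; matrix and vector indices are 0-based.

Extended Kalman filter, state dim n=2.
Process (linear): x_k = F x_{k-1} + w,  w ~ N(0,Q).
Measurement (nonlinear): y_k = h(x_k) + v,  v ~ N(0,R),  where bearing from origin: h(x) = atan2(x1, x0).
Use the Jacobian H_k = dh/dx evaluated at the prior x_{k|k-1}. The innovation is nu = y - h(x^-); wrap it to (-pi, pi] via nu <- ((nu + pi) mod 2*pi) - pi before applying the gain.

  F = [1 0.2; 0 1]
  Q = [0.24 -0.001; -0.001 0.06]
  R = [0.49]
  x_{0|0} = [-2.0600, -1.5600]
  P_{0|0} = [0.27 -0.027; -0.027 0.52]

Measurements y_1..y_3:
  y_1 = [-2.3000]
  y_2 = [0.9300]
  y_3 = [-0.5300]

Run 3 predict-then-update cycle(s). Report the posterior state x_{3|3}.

x_post = [-3.2568, -1.6195]

step 1: x^-=[-2.3720, -1.5600]  P^-=[0.5200 0.0760; 0.0760 0.5800]  H_jac=[0.1935 -0.2943]  S=[0.5511]  K=[0.1421; -0.2831]  nu=[0.2598]  x^+=[-2.3351, -1.6336]  P^+=[0.5089 0.0982; 0.0982 0.5358]
step 2: x^-=[-2.6618, -1.6336]  P^-=[0.8096 0.2043; 0.2043 0.5958]  H_jac=[0.1675 -0.2729]  S=[0.5384]  K=[0.1483; -0.2385]  nu=[-2.7620]  x^+=[-3.0713, -0.9749]  P^+=[0.7977 0.2234; 0.2234 0.5652]
step 3: x^-=[-3.2663, -0.9749]  P^-=[1.1497 0.3354; 0.3354 0.6252]  H_jac=[0.0839 -0.2811]  S=[0.5317]  K=[0.0041; -0.2776]  nu=[2.3215]  x^+=[-3.2568, -1.6195]  P^+=[1.1497 0.3360; 0.3360 0.5842]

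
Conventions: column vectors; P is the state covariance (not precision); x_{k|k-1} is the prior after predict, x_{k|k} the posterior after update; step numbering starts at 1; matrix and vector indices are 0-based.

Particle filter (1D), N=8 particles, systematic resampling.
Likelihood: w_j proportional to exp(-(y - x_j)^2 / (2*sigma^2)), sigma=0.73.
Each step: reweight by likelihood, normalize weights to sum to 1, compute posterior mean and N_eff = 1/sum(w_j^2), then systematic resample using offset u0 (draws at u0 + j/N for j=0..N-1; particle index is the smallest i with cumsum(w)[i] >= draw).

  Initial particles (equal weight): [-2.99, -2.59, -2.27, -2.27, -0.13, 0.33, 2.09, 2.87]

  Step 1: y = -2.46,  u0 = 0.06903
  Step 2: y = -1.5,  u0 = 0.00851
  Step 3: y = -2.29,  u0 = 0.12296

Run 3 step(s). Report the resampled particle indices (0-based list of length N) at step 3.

resampled_idx = [1, 2, 3, 4, 5, 6, 7, 7]

step 1: w=[0.2081, 0.2665, 0.2618, 0.2618, 0.0017, 0.0002, 0.0000, 0.0000]  mean=-2.5011  Neff=3.9779  idx=[0, 0, 1, 1, 2, 2, 3, 3]
step 2: w=[0.0389, 0.0389, 0.1026, 0.1026, 0.1793, 0.1793, 0.1793, 0.1793]  mean=-2.3917  Neff=6.5533  idx=[0, 2, 3, 4, 5, 5, 6, 7]
step 3: w=[0.0846, 0.1231, 0.1231, 0.1339, 0.1339, 0.1339, 0.1339, 0.1339]  mean=-2.4096  Neff=7.8718  idx=[1, 2, 3, 4, 5, 6, 7, 7]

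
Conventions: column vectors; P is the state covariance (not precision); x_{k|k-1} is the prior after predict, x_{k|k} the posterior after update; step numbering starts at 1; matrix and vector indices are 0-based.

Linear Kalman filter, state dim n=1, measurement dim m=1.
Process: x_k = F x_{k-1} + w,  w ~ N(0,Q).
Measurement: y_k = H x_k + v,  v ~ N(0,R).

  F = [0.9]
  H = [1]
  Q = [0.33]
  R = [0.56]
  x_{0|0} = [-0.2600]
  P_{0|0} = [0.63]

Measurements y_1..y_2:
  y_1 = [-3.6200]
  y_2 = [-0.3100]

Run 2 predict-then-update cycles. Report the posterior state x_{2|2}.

x_post = [-1.1433]

step 1: x^-=[-0.2340]  P^-=[0.8403]  S=[1.4003]  K=[0.6001]  nu=[-3.3860]  x^+=[-2.2659]  P^+=[0.3360]
step 2: x^-=[-2.0393]  P^-=[0.6022]  S=[1.1622]  K=[0.5182]  nu=[1.7293]  x^+=[-1.1433]  P^+=[0.2902]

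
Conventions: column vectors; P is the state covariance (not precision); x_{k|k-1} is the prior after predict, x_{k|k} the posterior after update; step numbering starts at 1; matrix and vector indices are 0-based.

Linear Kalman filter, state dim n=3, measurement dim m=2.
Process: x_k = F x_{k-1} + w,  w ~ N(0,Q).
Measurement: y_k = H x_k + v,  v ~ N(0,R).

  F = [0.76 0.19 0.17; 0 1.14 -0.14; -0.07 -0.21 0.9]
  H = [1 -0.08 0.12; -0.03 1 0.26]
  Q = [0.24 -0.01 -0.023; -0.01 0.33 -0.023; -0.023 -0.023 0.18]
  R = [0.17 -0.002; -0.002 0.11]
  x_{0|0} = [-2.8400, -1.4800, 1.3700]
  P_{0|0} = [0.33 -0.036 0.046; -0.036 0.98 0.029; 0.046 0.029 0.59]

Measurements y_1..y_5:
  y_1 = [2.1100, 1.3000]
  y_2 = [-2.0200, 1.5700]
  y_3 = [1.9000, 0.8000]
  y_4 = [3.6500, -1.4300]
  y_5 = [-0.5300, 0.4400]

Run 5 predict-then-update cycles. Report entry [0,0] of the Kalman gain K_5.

K[0,0] = 0.6211

step 1: x^-=[-2.2067, -1.8790, 1.7426]  P^-=[0.4864 0.1570 0.0517; 0.1570 1.6059 -0.2980; 0.0517 -0.2980 0.6849]  S=[0.6695 0.0174; 0.0174 1.5975]  K=[0.7146 0.0898; -0.0356 0.9542; 0.2376 -0.0786]  nu=[3.9573, 2.6597]  x^+=[0.8601, 0.5183, 2.4736]  P^+=[0.1294 0.0254 -0.0501; 0.0254 0.1517 -0.1765; -0.0501 -0.1765 0.6379]
step 2: x^-=[1.1727, 0.2445, 2.0572]  P^-=[0.3216 0.0055 -0.0003; 0.0055 0.5960 -0.3285; -0.0003 -0.3285 0.7778]  S=[0.5120 -0.0622; -0.0622 0.5877]  K=[0.6345 0.0600; -0.0546 0.8627; 0.2097 -0.1926]  nu=[-3.4200, 0.8258]  x^+=[-0.9478, 1.1435, 1.1811]  P^+=[0.1181 0.0267 -0.0684; 0.0267 0.1512 -0.2131; -0.0684 -0.2131 0.7285]
step 3: x^-=[-0.3023, 1.1383, 0.8892]  P^-=[0.3110 0.0002 -0.0033; 0.0002 0.6088 -0.3786; -0.0033 -0.3786 0.8672]  S=[0.5038 -0.0712; -0.0712 0.5808]  K=[0.6248 0.0594; -0.0634 0.8708; 0.2268 -0.2357]  nu=[2.1867, -0.5785]  x^+=[1.0296, 0.4957, 1.5216]  P^+=[0.1175 0.0286 -0.0761; 0.0286 0.1584 -0.2370; -0.0761 -0.2370 0.8014]
step 4: x^-=[1.1354, 0.3521, 1.1933]  P^-=[0.3100 -0.0015 -0.0011; -0.0015 0.6272 -0.4151; -0.0011 -0.4151 0.9368]  S=[0.5055 -0.0752; -0.0752 0.5851]  K=[0.6224 0.0610; -0.0700 0.8786; 0.2470 -0.2614]  nu=[2.3996, -2.0583]  x^+=[2.5033, -1.6244, 2.3239]  P^+=[0.1178 0.0300 -0.0806; 0.0300 0.1638 -0.2543; -0.0806 -0.2543 0.8562]
step 5: x^-=[1.9889, -2.1772, 2.2574]  P^-=[0.3101 -0.0029 0.0015; -0.0029 0.6408 -0.4417; 0.0015 -0.4417 0.9885]  S=[0.5077 -0.0781; -0.0781 0.5884]  K=[0.6211 0.0623; -0.0751 0.8841; 0.2632 -0.2789]  nu=[-2.9640, 2.0900]  x^+=[0.2782, -0.1068, 0.8942]  P^+=[0.1180 0.0309 -0.0836; 0.0309 0.1677 -0.2667; -0.0836 -0.2667 0.8961]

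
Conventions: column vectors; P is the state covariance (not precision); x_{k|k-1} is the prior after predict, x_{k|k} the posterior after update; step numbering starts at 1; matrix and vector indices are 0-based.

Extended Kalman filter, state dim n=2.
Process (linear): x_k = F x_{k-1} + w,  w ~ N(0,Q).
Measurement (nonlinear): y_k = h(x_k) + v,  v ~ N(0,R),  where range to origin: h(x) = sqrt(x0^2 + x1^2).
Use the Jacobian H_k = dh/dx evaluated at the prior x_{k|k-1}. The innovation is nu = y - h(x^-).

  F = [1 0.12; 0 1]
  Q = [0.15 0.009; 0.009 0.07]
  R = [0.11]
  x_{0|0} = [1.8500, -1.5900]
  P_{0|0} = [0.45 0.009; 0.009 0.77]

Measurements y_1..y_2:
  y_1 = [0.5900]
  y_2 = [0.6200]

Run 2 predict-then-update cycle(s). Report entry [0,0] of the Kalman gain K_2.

K[0,0] = 0.9756

step 1: x^-=[1.6592, -1.5900]  P^-=[0.6132 0.1104; 0.1104 0.8400]  H_jac=[0.7220 -0.6919]  S=[0.7215]  K=[0.5078; -0.6951]  nu=[-1.7081]  x^+=[0.7918, -0.4028]  P^+=[0.4272 0.3651; 0.3651 0.4914]
step 2: x^-=[0.7435, -0.4028]  P^-=[0.6719 0.4330; 0.4330 0.5614]  H_jac=[0.8793 -0.4764]  S=[0.3941]  K=[0.9756; 0.2875]  nu=[-0.2256]  x^+=[0.5234, -0.4677]  P^+=[0.2968 0.3225; 0.3225 0.5289]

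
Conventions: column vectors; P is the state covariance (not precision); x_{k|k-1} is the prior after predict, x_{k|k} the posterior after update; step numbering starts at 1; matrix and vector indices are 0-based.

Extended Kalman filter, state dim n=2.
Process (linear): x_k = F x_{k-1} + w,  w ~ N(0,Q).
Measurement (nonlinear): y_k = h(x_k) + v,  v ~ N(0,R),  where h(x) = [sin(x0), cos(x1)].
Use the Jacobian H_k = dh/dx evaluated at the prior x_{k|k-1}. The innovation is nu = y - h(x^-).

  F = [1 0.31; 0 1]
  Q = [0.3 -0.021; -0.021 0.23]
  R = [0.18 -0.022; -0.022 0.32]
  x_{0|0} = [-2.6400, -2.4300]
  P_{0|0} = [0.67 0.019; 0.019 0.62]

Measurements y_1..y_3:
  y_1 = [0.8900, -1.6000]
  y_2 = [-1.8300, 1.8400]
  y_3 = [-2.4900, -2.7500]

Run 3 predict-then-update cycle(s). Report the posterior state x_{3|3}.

step 1: x^-=[-3.3933, -2.4300]  P^-=[1.0414 0.1902; 0.1902 0.8500]  H_jac=[-0.9685 0.0000; 0.0000 0.6530]  S=[1.1568 -0.1423; -0.1423 0.6825]  K=[-0.8718 0.0002; -0.0608 0.8007]  nu=[0.6409, -0.8427]  x^+=[-3.9523, -3.1436]  P^+=[0.1620 0.0295; 0.0295 0.3944]
step 2: x^-=[-4.9268, -3.1436]  P^-=[0.5182 0.1307; 0.1307 0.6244]  H_jac=[0.2128 0.0000; 0.0000 -0.0020]  S=[0.2035 -0.0221; -0.0221 0.3200]  K=[0.5459 0.0368; 0.1373 0.0055]  nu=[-2.8071, 2.8400]  x^+=[-6.3548, -3.5135]  P^+=[0.4580 0.1156; 0.1156 0.6206]
step 3: x^-=[-7.4440, -3.5135]  P^-=[0.8893 0.2870; 0.2870 0.8506]  H_jac=[0.3986 0.0000; 0.0000 -0.3634]  S=[0.3213 -0.0636; -0.0636 0.4323]  K=[1.0872 -0.0814; 0.2210 -0.6825]  nu=[-1.5729, -1.8184]  x^+=[-9.0061, -2.6201]  P^+=[0.4955 0.1375; 0.1375 0.6143]

x_post = [-9.0061, -2.6201]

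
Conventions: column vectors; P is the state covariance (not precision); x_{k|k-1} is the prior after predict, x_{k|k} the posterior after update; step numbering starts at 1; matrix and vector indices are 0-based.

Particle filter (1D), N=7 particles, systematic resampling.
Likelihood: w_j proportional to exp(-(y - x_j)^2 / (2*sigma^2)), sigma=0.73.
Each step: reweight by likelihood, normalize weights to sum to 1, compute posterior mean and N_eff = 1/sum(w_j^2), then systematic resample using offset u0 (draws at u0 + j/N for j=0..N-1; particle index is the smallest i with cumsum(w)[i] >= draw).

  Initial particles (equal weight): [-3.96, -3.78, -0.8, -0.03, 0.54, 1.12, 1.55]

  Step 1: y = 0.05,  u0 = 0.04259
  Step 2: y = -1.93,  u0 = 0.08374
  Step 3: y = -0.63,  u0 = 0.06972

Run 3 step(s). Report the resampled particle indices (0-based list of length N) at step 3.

step 1: w=[0.0000, 0.0000, 0.1838, 0.3598, 0.2890, 0.1236, 0.0438]  mean=0.2046  Neff=3.7889  idx=[2, 3, 3, 3, 4, 4, 5]
step 2: w=[0.7362, 0.0825, 0.0825, 0.0825, 0.0080, 0.0080, 0.0004]  mean=-0.5874  Neff=1.7775  idx=[0, 0, 0, 0, 0, 1, 3]
step 3: w=[0.1547, 0.1547, 0.1547, 0.1547, 0.1547, 0.1134, 0.1134]  mean=-0.6254  Neff=6.8826  idx=[0, 1, 2, 3, 4, 5, 6]

resampled_idx = [0, 1, 2, 3, 4, 5, 6]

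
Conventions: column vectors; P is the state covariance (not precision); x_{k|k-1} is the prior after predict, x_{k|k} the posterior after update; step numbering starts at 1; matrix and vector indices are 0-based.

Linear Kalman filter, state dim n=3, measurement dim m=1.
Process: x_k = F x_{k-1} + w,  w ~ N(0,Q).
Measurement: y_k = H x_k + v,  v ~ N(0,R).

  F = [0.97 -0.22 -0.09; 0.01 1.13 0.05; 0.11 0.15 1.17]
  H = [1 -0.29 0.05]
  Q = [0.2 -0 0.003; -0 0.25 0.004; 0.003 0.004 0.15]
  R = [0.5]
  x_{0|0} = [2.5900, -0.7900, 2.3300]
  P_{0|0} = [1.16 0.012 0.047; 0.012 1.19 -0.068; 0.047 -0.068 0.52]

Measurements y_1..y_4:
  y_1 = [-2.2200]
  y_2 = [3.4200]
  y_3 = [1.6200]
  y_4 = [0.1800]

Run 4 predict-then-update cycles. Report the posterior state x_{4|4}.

step 1: x^-=[2.4764, -0.7503, 2.8925]  P^-=[1.3372 -0.2639 0.1055; -0.2639 1.7636 0.1493; 0.1055 0.1493 0.8913]  S=[2.1471]  K=[0.6609; -0.3576; 0.0497]  nu=[-5.0586]  x^+=[-0.8669, 1.0588, 2.6410]  P^+=[0.3994 0.2436 0.0349; 0.2436 1.4889 0.1875; 0.0349 0.1875 0.8860]
step 2: x^-=[-1.3116, 1.3199, 3.1534]  P^-=[0.5524 -0.1233 -0.0788; -0.1233 2.1802 0.5892; -0.0788 0.5892 1.4840]  S=[1.2859]  K=[0.4543; -0.5646; -0.1364]  nu=[4.9567]  x^+=[0.9401, -1.4787, 2.4772]  P^+=[0.2870 0.2066 0.0009; 0.2066 1.7703 0.4901; 0.0009 0.4901 1.4600]
step 3: x^-=[1.0142, -1.5377, 2.7800]  P^-=[0.4986 -0.2731 -0.2852; -0.2731 2.5742 1.0675; -0.2852 1.0675 2.3710]  S=[1.3200]  K=[0.4270; -0.7320; -0.3608]  nu=[0.0208]  x^+=[1.0231, -1.5529, 2.7725]  P^+=[0.2580 0.1394 -0.0819; 0.1394 1.8669 0.7189; -0.0819 0.7189 2.1992]
step 4: x^-=[1.0846, -1.6060, 3.1234]  P^-=[0.5342 -0.4039 -0.5326; -0.4039 2.7236 1.4213; -0.5326 1.4213 3.4415]  S=[1.4116]  K=[0.4425; -0.7953; -0.5474]  nu=[-1.5265]  x^+=[0.4091, -0.3920, 3.9589]  P^+=[0.2577 0.0929 -0.1907; 0.0929 1.8308 0.8068; -0.1907 0.8068 3.0185]

x_post = [0.4091, -0.3920, 3.9589]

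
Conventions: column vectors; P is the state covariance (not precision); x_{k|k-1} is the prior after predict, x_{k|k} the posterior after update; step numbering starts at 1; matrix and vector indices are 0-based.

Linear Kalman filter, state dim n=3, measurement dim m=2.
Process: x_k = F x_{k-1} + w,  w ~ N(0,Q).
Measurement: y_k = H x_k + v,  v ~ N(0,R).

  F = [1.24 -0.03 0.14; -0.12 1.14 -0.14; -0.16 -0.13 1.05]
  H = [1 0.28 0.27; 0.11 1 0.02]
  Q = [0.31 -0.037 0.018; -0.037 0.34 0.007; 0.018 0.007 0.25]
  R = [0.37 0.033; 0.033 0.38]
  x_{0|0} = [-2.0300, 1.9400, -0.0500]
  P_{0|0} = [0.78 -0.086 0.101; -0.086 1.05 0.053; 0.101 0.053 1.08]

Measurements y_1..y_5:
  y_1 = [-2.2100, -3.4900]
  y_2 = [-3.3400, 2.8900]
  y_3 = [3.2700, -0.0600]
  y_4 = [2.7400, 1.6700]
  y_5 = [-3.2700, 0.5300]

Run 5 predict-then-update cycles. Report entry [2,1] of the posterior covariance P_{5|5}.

P_post[2,1] = -0.1367

step 1: x^-=[-2.5824, 2.4622, 0.0201]  P^-=[1.5725 -0.3426 0.1662; -0.3426 1.7470 -0.2241; 0.1662 -0.2241 1.4264]  S=[2.0474 0.2962; 0.2962 2.0630]  K=[0.7708 -0.1913; -0.0792 0.8378; 0.2564 -0.1228]  nu=[-0.3224, -5.6685]  x^+=[-1.7467, -2.2611, 0.6333]  P^+=[0.3680 -0.0828 -0.2443; -0.0828 0.3256 -0.0369; -0.2443 -0.0369 1.2794]
step 2: x^-=[-2.0095, -2.4567, 1.2384]  P^-=[0.8229 -0.2049 -0.1635; -0.2049 0.8197 -0.2280; -0.1635 -0.2280 1.7642]  S=[1.1483 0.0804; 0.0804 1.1555]  K=[0.6385 -0.1463; -0.0806 0.6916; 0.2307 -0.1984]  nu=[-0.9770, 5.5430]  x^+=[-3.4439, 1.4555, -0.0867]  P^+=[0.3451 -0.0654 -0.3533; -0.0654 0.2686 -0.0622; -0.3533 -0.0622 1.6649]
step 3: x^-=[-4.3263, 2.0847, 0.2708]  P^-=[0.7562 -0.1658 -0.2434; -0.1658 0.7525 -0.2990; -0.2434 -0.2990 2.2319]  S=[1.0785 0.0736; 0.0736 1.0931]  K=[0.6055 -0.1208; -0.0790 0.6716; 0.2742 -0.2757]  nu=[6.9395, -1.6742]  x^+=[0.0776, 0.4120, 2.6354]  P^+=[0.3557 -0.0562 -0.4442; -0.0562 0.2606 -0.0884; -0.4442 -0.0884 2.0789]
step 4: x^-=[0.4528, 0.0914, 2.7012]  P^-=[0.7486 -0.1491 -0.3011; -0.1491 0.7531 -0.3824; -0.3011 -0.3824 2.7265]  S=[1.0725 0.0669; 0.0669 1.0939]  K=[0.5897 -0.1026; -0.0805 0.6715; 0.3276 -0.3501]  nu=[1.5323, 1.4748]  x^+=[1.2051, 0.9582, 2.6868]  P^+=[0.3723 -0.0498 -0.5315; -0.0498 0.2602 -0.1136; -0.5315 -0.1136 2.4927]
step 5: x^-=[1.8417, 0.5716, 2.5038]  P^-=[0.7516 -0.1382 -0.3551; -0.1382 0.7645 -0.4655; -0.3551 -0.4655 3.2197]  S=[1.0767 0.0587; 0.0587 1.1043]  K=[0.5778 -0.0874; -0.0831 0.6745; 0.3793 -0.4188]  nu=[-5.9478, -0.2943]  x^+=[-1.5694, 0.8672, 0.3709]  P^+=[0.3896 -0.0447 -0.6154; -0.0447 0.2612 -0.1367; -0.6154 -0.1367 2.8897]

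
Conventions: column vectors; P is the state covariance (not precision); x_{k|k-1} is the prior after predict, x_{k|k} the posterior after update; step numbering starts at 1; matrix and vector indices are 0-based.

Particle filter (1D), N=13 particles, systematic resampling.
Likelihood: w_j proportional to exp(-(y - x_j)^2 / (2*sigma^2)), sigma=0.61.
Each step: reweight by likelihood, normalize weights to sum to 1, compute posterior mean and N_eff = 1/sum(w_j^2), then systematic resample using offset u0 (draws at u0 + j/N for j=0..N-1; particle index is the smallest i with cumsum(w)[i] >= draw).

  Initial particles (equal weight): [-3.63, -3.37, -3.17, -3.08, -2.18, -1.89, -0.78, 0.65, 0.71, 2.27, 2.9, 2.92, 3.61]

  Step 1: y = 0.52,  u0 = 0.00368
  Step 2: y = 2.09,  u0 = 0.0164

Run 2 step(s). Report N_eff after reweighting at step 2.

step 1: w=[0.0000, 0.0000, 0.0000, 0.0000, 0.0000, 0.0002, 0.0503, 0.4766, 0.4644, 0.0080, 0.0002, 0.0002, 0.0000]  mean=0.6192  Neff=2.2449  idx=[6, 7, 7, 7, 7, 7, 7, 8, 8, 8, 8, 8, 8]
step 2: w=[0.0000, 0.0739, 0.0739, 0.0739, 0.0739, 0.0739, 0.0739, 0.0928, 0.0928, 0.0928, 0.0928, 0.0928, 0.0928]  mean=0.6834  Neff=11.8486  idx=[1, 2, 3, 4, 5, 6, 7, 8, 9, 9, 10, 11, 12]

N_eff = 11.8486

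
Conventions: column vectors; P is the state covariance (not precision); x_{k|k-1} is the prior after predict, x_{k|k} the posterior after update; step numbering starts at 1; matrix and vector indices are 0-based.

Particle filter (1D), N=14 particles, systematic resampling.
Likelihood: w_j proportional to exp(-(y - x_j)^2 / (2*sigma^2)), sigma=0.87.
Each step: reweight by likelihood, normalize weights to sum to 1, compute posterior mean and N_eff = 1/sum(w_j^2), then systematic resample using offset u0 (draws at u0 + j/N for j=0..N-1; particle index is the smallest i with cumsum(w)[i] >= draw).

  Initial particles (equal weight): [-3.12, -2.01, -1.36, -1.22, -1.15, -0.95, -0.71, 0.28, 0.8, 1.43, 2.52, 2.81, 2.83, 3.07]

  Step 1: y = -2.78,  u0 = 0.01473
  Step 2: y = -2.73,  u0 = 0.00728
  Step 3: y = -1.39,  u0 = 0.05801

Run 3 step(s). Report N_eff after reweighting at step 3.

N_eff = 7.9944

step 1: w=[0.3844, 0.2804, 0.1095, 0.0831, 0.0717, 0.0454, 0.0245, 0.0009, 0.0001, 0.0000, 0.0000, 0.0000, 0.0000, 0.0000]  mean=-2.1560  Neff=3.9510  idx=[0, 0, 0, 0, 0, 0, 1, 1, 1, 1, 2, 3, 4, 5]
step 2: w=[0.0995, 0.0995, 0.0995, 0.0995, 0.0995, 0.0995, 0.0781, 0.0781, 0.0781, 0.0781, 0.0318, 0.0244, 0.0211, 0.0136]  mean=-2.5999  Neff=11.6308  idx=[0, 0, 1, 2, 2, 3, 4, 5, 5, 6, 7, 8, 9, 10]
step 3: w=[0.0259, 0.0259, 0.0259, 0.0259, 0.0259, 0.0259, 0.0259, 0.0259, 0.0259, 0.1450, 0.1450, 0.1450, 0.1450, 0.1869]  mean=-2.1472  Neff=7.9944  idx=[2, 4, 7, 9, 9, 10, 10, 11, 11, 12, 12, 13, 13, 13]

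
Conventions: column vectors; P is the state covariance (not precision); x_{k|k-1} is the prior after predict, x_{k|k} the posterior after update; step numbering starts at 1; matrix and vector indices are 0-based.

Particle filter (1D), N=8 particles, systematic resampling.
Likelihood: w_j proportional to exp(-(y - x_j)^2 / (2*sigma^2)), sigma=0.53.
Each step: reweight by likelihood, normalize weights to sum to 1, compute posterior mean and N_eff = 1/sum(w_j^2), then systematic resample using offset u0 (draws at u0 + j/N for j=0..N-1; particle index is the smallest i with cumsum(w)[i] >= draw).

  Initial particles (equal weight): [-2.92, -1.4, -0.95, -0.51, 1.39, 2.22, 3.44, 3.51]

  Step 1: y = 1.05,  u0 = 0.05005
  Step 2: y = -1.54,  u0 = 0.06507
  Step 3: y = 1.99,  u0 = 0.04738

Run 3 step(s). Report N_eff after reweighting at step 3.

N_eff = 8.0000

step 1: w=[0.0000, 0.0000, 0.0009, 0.0144, 0.8891, 0.0955, 0.0000, 0.0000]  mean=1.4400  Neff=1.2501  idx=[4, 4, 4, 4, 4, 4, 4, 5]
step 2: w=[0.1429, 0.1429, 0.1429, 0.1429, 0.1429, 0.1429, 0.1429, 0.0000]  mean=1.3900  Neff=7.0001  idx=[0, 1, 2, 3, 3, 4, 5, 6]
step 3: w=[0.1250, 0.1250, 0.1250, 0.1250, 0.1250, 0.1250, 0.1250, 0.1250]  mean=1.3900  Neff=8.0000  idx=[0, 1, 2, 3, 4, 5, 6, 7]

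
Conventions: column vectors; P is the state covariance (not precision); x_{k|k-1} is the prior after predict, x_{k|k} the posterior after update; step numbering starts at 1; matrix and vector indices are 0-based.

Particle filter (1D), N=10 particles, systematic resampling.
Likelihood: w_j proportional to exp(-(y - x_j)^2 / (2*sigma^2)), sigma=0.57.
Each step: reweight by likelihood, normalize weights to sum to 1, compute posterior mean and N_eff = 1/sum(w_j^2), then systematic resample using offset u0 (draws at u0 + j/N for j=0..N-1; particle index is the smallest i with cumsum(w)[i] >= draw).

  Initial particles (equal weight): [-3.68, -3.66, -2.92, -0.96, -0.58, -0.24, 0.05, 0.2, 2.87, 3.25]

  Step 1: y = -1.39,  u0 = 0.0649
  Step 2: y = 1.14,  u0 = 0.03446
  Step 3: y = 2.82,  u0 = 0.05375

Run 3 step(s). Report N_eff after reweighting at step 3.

N_eff = 6.4406

step 1: w=[0.0002, 0.0003, 0.0204, 0.5628, 0.2725, 0.0977, 0.0308, 0.0153, 0.0000, 0.0000]  mean=-0.7786  Neff=2.4866  idx=[3, 3, 3, 3, 3, 3, 4, 4, 5, 6]
step 2: w=[0.0047, 0.0047, 0.0047, 0.0047, 0.0047, 0.0047, 0.0436, 0.0436, 0.2206, 0.6643]  mean=-0.0971  Neff=2.0249  idx=[6, 8, 8, 8, 9, 9, 9, 9, 9, 9]
step 3: w=[0.0004, 0.0119, 0.0119, 0.0119, 0.1606, 0.1606, 0.1606, 0.1606, 0.1606, 0.1606]  mean=0.0394  Neff=6.4406  idx=[4, 4, 5, 5, 6, 7, 7, 8, 9, 9]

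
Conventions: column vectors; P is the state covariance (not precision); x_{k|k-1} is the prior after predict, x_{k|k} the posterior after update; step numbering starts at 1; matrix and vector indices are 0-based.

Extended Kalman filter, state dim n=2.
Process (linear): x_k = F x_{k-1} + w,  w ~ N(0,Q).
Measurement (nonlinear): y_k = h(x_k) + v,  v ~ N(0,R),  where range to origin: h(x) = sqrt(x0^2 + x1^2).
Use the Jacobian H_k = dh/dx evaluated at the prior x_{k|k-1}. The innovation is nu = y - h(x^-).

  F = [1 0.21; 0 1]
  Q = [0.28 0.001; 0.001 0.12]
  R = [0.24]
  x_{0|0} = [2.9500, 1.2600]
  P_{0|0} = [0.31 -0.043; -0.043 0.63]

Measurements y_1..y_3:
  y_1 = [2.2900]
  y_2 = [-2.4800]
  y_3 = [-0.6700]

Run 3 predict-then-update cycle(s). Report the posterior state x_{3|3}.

x_post = [-0.0757, 0.3847]

step 1: x^-=[3.2146, 1.2600]  P^-=[0.5997 0.0903; 0.0903 0.7500]  H_jac=[0.9310 0.3649]  S=[0.9211]  K=[0.6420; 0.3884]  nu=[-1.1627]  x^+=[2.4682, 0.8084]  P^+=[0.2201 -0.1394; -0.1394 0.6110]
step 2: x^-=[2.6379, 0.8084]  P^-=[0.4685 -0.0101; -0.0101 0.7310]  H_jac=[0.9561 0.2930]  S=[0.7254]  K=[0.6135; 0.2820]  nu=[-5.2390]  x^+=[-0.5760, -0.6690]  P^+=[0.1955 -0.1356; -0.1356 0.6733]
step 3: x^-=[-0.7165, -0.6690]  P^-=[0.4483 0.0068; 0.0068 0.7933]  H_jac=[-0.7309 -0.6825]  S=[0.8559]  K=[-0.3883; -0.6385]  nu=[-1.6503]  x^+=[-0.0757, 0.3847]  P^+=[0.3193 -0.2053; -0.2053 0.4444]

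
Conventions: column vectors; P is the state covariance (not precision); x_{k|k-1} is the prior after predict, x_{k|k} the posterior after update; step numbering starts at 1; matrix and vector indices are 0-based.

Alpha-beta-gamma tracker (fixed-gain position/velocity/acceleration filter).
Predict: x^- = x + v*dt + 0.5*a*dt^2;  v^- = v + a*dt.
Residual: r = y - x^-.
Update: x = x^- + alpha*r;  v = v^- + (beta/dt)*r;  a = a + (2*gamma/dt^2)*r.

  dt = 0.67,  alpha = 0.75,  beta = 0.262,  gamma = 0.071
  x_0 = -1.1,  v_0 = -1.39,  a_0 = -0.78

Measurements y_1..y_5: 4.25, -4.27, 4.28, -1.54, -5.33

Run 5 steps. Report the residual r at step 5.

step 1: x_pred=-2.2064  r=6.4564  x^+=2.6359  v^+=0.6121  a^+=1.2623
step 2: x_pred=3.3294  r=-7.5994  x^+=-2.3702  v^+=-1.5138  a^+=-1.1416
step 3: x_pred=-3.6406  r=7.9206  x^+=2.2998  v^+=0.8187  a^+=1.3640
step 4: x_pred=3.1545  r=-4.6945  x^+=-0.3664  v^+=-0.1032  a^+=-0.1210
step 5: x_pred=-0.4627  r=-4.8673  x^+=-4.1132  v^+=-2.0877  a^+=-1.6607

resid = -4.8673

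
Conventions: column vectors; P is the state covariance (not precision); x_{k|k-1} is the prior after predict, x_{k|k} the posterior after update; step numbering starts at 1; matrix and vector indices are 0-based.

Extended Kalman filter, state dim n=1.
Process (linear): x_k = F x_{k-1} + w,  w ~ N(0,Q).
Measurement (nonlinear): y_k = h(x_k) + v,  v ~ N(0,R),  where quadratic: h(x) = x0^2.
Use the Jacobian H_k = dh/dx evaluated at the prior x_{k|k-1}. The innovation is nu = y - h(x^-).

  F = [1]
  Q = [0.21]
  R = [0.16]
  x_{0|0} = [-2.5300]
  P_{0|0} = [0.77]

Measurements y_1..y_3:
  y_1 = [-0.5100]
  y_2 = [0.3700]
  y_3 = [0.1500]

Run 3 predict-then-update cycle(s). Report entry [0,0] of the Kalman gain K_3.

step 1: x^-=[-2.5300]  P^-=[0.9800]  H_jac=[-5.0600]  S=[25.2515]  K=[-0.1964]  nu=[-6.9109]  x^+=[-1.1729]  P^+=[0.0062]
step 2: x^-=[-1.1729]  P^-=[0.2162]  H_jac=[-2.3457]  S=[1.3497]  K=[-0.3758]  nu=[-1.0056]  x^+=[-0.7950]  P^+=[0.0256]
step 3: x^-=[-0.7950]  P^-=[0.2356]  H_jac=[-1.5900]  S=[0.7557]  K=[-0.4958]  nu=[-0.4820]  x^+=[-0.5560]  P^+=[0.0499]

K[0,0] = -0.4958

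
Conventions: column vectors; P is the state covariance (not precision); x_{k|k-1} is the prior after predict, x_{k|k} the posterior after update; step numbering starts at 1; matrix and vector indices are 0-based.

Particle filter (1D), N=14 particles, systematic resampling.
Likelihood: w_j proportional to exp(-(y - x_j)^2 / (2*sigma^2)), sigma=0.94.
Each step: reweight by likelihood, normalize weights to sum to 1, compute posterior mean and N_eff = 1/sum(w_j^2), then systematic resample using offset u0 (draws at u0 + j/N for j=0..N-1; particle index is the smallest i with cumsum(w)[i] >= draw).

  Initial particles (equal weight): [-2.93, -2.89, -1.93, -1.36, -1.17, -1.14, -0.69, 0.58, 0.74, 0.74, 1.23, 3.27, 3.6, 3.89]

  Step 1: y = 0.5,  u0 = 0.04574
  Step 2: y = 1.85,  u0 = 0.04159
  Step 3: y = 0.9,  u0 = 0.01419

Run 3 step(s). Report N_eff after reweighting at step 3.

N_eff = 13.9927

step 1: w=[0.0003, 0.0003, 0.0075, 0.0298, 0.0435, 0.0460, 0.0946, 0.2101, 0.2041, 0.2041, 0.1559, 0.0027, 0.0009, 0.0003]  mean=0.4039  Neff=6.0378  idx=[4, 5, 6, 7, 7, 7, 8, 8, 8, 9, 9, 9, 10, 10]
step 2: w=[0.0010, 0.0011, 0.0044, 0.0687, 0.0687, 0.0687, 0.0853, 0.0853, 0.0853, 0.0853, 0.0853, 0.0853, 0.1378, 0.1378]  mean=0.8317  Neff=10.4382  idx=[3, 4, 5, 6, 7, 8, 9, 9, 10, 11, 12, 12, 13, 13]
step 3: w=[0.0699, 0.0699, 0.0699, 0.0731, 0.0731, 0.0731, 0.0731, 0.0731, 0.0731, 0.0731, 0.0697, 0.0697, 0.0697, 0.0697]  mean=0.8430  Neff=13.9927  idx=[0, 1, 2, 3, 4, 5, 6, 7, 8, 9, 10, 11, 12, 13]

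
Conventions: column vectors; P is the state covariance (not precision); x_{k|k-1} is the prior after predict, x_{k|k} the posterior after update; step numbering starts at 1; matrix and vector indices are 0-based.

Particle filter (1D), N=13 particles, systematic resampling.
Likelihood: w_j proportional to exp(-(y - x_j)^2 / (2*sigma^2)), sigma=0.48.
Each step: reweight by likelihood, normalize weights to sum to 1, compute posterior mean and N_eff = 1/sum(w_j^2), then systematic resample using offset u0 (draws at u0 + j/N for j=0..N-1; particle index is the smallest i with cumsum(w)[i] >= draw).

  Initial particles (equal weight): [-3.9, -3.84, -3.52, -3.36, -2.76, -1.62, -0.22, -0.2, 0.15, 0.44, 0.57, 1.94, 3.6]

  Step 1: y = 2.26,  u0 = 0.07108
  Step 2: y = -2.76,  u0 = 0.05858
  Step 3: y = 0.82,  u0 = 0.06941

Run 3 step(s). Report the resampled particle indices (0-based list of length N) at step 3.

resampled_idx = [0, 1, 2, 3, 4, 5, 6, 7, 8, 9, 10, 11, 12]

step 1: w=[0.0000, 0.0000, 0.0000, 0.0000, 0.0000, 0.0000, 0.0000, 0.0000, 0.0001, 0.0009, 0.0025, 0.9719, 0.0246]  mean=1.9760  Neff=1.0580  idx=[11, 11, 11, 11, 11, 11, 11, 11, 11, 11, 11, 11, 12]
step 2: w=[0.0833, 0.0833, 0.0833, 0.0833, 0.0833, 0.0833, 0.0833, 0.0833, 0.0833, 0.0833, 0.0833, 0.0833, 0.0000]  mean=1.9400  Neff=12.0000  idx=[0, 1, 2, 3, 4, 5, 6, 7, 8, 9, 9, 10, 11]
step 3: w=[0.0769, 0.0769, 0.0769, 0.0769, 0.0769, 0.0769, 0.0769, 0.0769, 0.0769, 0.0769, 0.0769, 0.0769, 0.0769]  mean=1.9400  Neff=13.0000  idx=[0, 1, 2, 3, 4, 5, 6, 7, 8, 9, 10, 11, 12]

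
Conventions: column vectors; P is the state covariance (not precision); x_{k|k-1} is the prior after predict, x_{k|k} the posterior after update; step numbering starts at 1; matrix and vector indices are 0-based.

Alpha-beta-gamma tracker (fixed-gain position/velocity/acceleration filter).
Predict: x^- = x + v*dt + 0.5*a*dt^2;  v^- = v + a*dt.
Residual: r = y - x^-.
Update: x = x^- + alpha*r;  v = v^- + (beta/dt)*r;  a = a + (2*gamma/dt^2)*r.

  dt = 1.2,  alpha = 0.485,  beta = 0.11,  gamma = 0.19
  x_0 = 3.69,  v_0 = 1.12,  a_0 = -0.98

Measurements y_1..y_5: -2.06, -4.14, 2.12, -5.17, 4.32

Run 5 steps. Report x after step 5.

x_post = -5.9034

step 1: x_pred=4.3284  r=-6.3884  x^+=1.2300  v^+=-0.6416  a^+=-2.6658
step 2: x_pred=-1.4593  r=-2.6807  x^+=-2.7594  v^+=-4.0863  a^+=-3.3732
step 3: x_pred=-10.0918  r=12.2118  x^+=-4.1691  v^+=-7.0148  a^+=-0.1507
step 4: x_pred=-12.6953  r=7.5253  x^+=-9.0455  v^+=-6.5058  a^+=1.8352
step 5: x_pred=-15.5312  r=19.8512  x^+=-5.9034  v^+=-2.4839  a^+=7.0737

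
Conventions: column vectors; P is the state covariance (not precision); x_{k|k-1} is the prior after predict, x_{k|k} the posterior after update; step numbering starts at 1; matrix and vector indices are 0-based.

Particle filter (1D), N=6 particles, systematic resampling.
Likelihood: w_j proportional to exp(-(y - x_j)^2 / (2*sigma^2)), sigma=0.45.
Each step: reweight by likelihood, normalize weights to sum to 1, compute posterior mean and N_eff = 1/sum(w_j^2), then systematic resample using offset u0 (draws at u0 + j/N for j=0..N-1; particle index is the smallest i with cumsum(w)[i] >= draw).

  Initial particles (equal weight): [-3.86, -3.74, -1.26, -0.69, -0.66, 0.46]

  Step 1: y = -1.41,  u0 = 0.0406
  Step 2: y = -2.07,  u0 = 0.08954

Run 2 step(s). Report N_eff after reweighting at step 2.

N_eff = 4.1644

step 1: w=[0.0000, 0.0000, 0.6420, 0.1887, 0.1692, 0.0001]  mean=-1.0507  Neff=2.0992  idx=[2, 2, 2, 2, 3, 4]
step 2: w=[0.2449, 0.2449, 0.2449, 0.2449, 0.0112, 0.0091]  mean=-1.2481  Neff=4.1644  idx=[0, 1, 1, 2, 3, 3]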